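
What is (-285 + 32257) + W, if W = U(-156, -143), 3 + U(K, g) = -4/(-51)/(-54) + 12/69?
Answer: 1012495661/31671 ≈ 31969.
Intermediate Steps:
U(K, g) = -89551/31671 (U(K, g) = -3 + (-4/(-51)/(-54) + 12/69) = -3 + (-4*(-1/51)*(-1/54) + 12*(1/69)) = -3 + ((4/51)*(-1/54) + 4/23) = -3 + (-2/1377 + 4/23) = -3 + 5462/31671 = -89551/31671)
W = -89551/31671 ≈ -2.8275
(-285 + 32257) + W = (-285 + 32257) - 89551/31671 = 31972 - 89551/31671 = 1012495661/31671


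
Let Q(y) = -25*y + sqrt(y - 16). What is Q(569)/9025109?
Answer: -14225/9025109 + sqrt(553)/9025109 ≈ -0.0015736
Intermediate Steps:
Q(y) = sqrt(-16 + y) - 25*y (Q(y) = -25*y + sqrt(-16 + y) = sqrt(-16 + y) - 25*y)
Q(569)/9025109 = (sqrt(-16 + 569) - 25*569)/9025109 = (sqrt(553) - 14225)*(1/9025109) = (-14225 + sqrt(553))*(1/9025109) = -14225/9025109 + sqrt(553)/9025109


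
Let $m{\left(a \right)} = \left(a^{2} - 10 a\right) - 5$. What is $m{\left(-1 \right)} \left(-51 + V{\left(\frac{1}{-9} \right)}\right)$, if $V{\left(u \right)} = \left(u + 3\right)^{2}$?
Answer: $- \frac{6910}{27} \approx -255.93$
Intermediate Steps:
$V{\left(u \right)} = \left(3 + u\right)^{2}$
$m{\left(a \right)} = -5 + a^{2} - 10 a$
$m{\left(-1 \right)} \left(-51 + V{\left(\frac{1}{-9} \right)}\right) = \left(-5 + \left(-1\right)^{2} - -10\right) \left(-51 + \left(3 + \frac{1}{-9}\right)^{2}\right) = \left(-5 + 1 + 10\right) \left(-51 + \left(3 - \frac{1}{9}\right)^{2}\right) = 6 \left(-51 + \left(\frac{26}{9}\right)^{2}\right) = 6 \left(-51 + \frac{676}{81}\right) = 6 \left(- \frac{3455}{81}\right) = - \frac{6910}{27}$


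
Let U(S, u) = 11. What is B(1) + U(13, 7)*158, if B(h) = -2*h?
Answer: 1736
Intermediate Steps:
B(1) + U(13, 7)*158 = -2*1 + 11*158 = -2 + 1738 = 1736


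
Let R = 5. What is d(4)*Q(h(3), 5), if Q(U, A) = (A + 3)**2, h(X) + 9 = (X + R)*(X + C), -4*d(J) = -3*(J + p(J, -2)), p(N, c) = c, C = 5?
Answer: 96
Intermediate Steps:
d(J) = -3/2 + 3*J/4 (d(J) = -(-3)*(J - 2)/4 = -(-3)*(-2 + J)/4 = -(6 - 3*J)/4 = -3/2 + 3*J/4)
h(X) = -9 + (5 + X)**2 (h(X) = -9 + (X + 5)*(X + 5) = -9 + (5 + X)*(5 + X) = -9 + (5 + X)**2)
Q(U, A) = (3 + A)**2
d(4)*Q(h(3), 5) = (-3/2 + (3/4)*4)*(3 + 5)**2 = (-3/2 + 3)*8**2 = (3/2)*64 = 96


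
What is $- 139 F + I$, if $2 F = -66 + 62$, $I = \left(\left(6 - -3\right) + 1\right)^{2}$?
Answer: $378$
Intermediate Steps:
$I = 100$ ($I = \left(\left(6 + 3\right) + 1\right)^{2} = \left(9 + 1\right)^{2} = 10^{2} = 100$)
$F = -2$ ($F = \frac{-66 + 62}{2} = \frac{1}{2} \left(-4\right) = -2$)
$- 139 F + I = \left(-139\right) \left(-2\right) + 100 = 278 + 100 = 378$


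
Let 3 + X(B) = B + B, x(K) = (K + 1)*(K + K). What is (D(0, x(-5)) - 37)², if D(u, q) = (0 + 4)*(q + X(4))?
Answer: 20449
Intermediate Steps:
x(K) = 2*K*(1 + K) (x(K) = (1 + K)*(2*K) = 2*K*(1 + K))
X(B) = -3 + 2*B (X(B) = -3 + (B + B) = -3 + 2*B)
D(u, q) = 20 + 4*q (D(u, q) = (0 + 4)*(q + (-3 + 2*4)) = 4*(q + (-3 + 8)) = 4*(q + 5) = 4*(5 + q) = 20 + 4*q)
(D(0, x(-5)) - 37)² = ((20 + 4*(2*(-5)*(1 - 5))) - 37)² = ((20 + 4*(2*(-5)*(-4))) - 37)² = ((20 + 4*40) - 37)² = ((20 + 160) - 37)² = (180 - 37)² = 143² = 20449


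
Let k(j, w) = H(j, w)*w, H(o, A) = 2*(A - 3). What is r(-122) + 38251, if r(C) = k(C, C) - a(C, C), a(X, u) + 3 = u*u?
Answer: 53870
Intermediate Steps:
H(o, A) = -6 + 2*A (H(o, A) = 2*(-3 + A) = -6 + 2*A)
k(j, w) = w*(-6 + 2*w) (k(j, w) = (-6 + 2*w)*w = w*(-6 + 2*w))
a(X, u) = -3 + u² (a(X, u) = -3 + u*u = -3 + u²)
r(C) = 3 - C² + 2*C*(-3 + C) (r(C) = 2*C*(-3 + C) - (-3 + C²) = 2*C*(-3 + C) + (3 - C²) = 3 - C² + 2*C*(-3 + C))
r(-122) + 38251 = (3 + (-122)² - 6*(-122)) + 38251 = (3 + 14884 + 732) + 38251 = 15619 + 38251 = 53870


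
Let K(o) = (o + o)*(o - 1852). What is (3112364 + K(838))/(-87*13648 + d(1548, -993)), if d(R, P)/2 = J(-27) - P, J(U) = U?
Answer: -353225/296361 ≈ -1.1919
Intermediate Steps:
K(o) = 2*o*(-1852 + o) (K(o) = (2*o)*(-1852 + o) = 2*o*(-1852 + o))
d(R, P) = -54 - 2*P (d(R, P) = 2*(-27 - P) = -54 - 2*P)
(3112364 + K(838))/(-87*13648 + d(1548, -993)) = (3112364 + 2*838*(-1852 + 838))/(-87*13648 + (-54 - 2*(-993))) = (3112364 + 2*838*(-1014))/(-1187376 + (-54 + 1986)) = (3112364 - 1699464)/(-1187376 + 1932) = 1412900/(-1185444) = 1412900*(-1/1185444) = -353225/296361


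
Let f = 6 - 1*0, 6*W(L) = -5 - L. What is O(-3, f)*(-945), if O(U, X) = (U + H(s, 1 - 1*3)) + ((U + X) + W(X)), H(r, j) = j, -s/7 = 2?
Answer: 7245/2 ≈ 3622.5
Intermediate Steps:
s = -14 (s = -7*2 = -14)
W(L) = -⅚ - L/6 (W(L) = (-5 - L)/6 = -⅚ - L/6)
f = 6 (f = 6 + 0 = 6)
O(U, X) = -17/6 + 2*U + 5*X/6 (O(U, X) = (U + (1 - 1*3)) + ((U + X) + (-⅚ - X/6)) = (U + (1 - 3)) + (-⅚ + U + 5*X/6) = (U - 2) + (-⅚ + U + 5*X/6) = (-2 + U) + (-⅚ + U + 5*X/6) = -17/6 + 2*U + 5*X/6)
O(-3, f)*(-945) = (-17/6 + 2*(-3) + (⅚)*6)*(-945) = (-17/6 - 6 + 5)*(-945) = -23/6*(-945) = 7245/2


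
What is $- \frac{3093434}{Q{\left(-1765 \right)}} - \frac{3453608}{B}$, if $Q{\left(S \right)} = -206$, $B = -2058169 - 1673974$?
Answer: $\frac{5772924746155}{384410729} \approx 15018.0$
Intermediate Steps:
$B = -3732143$
$- \frac{3093434}{Q{\left(-1765 \right)}} - \frac{3453608}{B} = - \frac{3093434}{-206} - \frac{3453608}{-3732143} = \left(-3093434\right) \left(- \frac{1}{206}\right) - - \frac{3453608}{3732143} = \frac{1546717}{103} + \frac{3453608}{3732143} = \frac{5772924746155}{384410729}$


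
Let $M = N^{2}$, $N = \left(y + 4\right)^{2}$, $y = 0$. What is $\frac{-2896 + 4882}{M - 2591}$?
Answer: $- \frac{1986}{2335} \approx -0.85054$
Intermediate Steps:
$N = 16$ ($N = \left(0 + 4\right)^{2} = 4^{2} = 16$)
$M = 256$ ($M = 16^{2} = 256$)
$\frac{-2896 + 4882}{M - 2591} = \frac{-2896 + 4882}{256 - 2591} = \frac{1986}{256 - 2591} = \frac{1986}{-2335} = 1986 \left(- \frac{1}{2335}\right) = - \frac{1986}{2335}$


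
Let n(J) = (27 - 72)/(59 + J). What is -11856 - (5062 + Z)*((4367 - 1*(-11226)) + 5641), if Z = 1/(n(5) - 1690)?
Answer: -11631859117644/108205 ≈ -1.0750e+8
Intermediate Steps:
n(J) = -45/(59 + J)
Z = -64/108205 (Z = 1/(-45/(59 + 5) - 1690) = 1/(-45/64 - 1690) = 1/(-108205/64) = -64/108205 ≈ -0.00059147)
-11856 - (5062 + Z)*((4367 - 1*(-11226)) + 5641) = -11856 - (5062 - 64/108205)*((4367 - 1*(-11226)) + 5641) = -11856 - 547733646*((4367 + 11226) + 5641)/108205 = -11856 - 547733646*(15593 + 5641)/108205 = -11856 - 547733646*21234/108205 = -11856 - 1*11630576239164/108205 = -11856 - 11630576239164/108205 = -11631859117644/108205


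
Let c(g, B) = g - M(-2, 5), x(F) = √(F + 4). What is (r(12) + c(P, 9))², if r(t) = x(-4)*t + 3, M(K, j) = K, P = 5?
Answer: 100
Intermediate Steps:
x(F) = √(4 + F)
c(g, B) = 2 + g (c(g, B) = g - 1*(-2) = g + 2 = 2 + g)
r(t) = 3 (r(t) = √(4 - 4)*t + 3 = √0*t + 3 = 0*t + 3 = 0 + 3 = 3)
(r(12) + c(P, 9))² = (3 + (2 + 5))² = (3 + 7)² = 10² = 100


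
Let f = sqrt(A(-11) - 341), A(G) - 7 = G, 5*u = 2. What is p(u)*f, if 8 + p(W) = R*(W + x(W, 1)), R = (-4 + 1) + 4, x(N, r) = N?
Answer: -36*I*sqrt(345)/5 ≈ -133.73*I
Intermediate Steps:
u = 2/5 (u = (1/5)*2 = 2/5 ≈ 0.40000)
A(G) = 7 + G
R = 1 (R = -3 + 4 = 1)
p(W) = -8 + 2*W (p(W) = -8 + 1*(W + W) = -8 + 1*(2*W) = -8 + 2*W)
f = I*sqrt(345) (f = sqrt((7 - 11) - 341) = sqrt(-4 - 341) = sqrt(-345) = I*sqrt(345) ≈ 18.574*I)
p(u)*f = (-8 + 2*(2/5))*(I*sqrt(345)) = (-8 + 4/5)*(I*sqrt(345)) = -36*I*sqrt(345)/5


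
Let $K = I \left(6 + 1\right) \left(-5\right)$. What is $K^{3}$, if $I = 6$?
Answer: $-9261000$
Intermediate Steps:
$K = -210$ ($K = 6 \left(6 + 1\right) \left(-5\right) = 6 \cdot 7 \left(-5\right) = 42 \left(-5\right) = -210$)
$K^{3} = \left(-210\right)^{3} = -9261000$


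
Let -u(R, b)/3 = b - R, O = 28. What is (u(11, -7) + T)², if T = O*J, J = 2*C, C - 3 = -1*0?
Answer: 49284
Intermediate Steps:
u(R, b) = -3*b + 3*R (u(R, b) = -3*(b - R) = -3*b + 3*R)
C = 3 (C = 3 - 1*0 = 3 + 0 = 3)
J = 6 (J = 2*3 = 6)
T = 168 (T = 28*6 = 168)
(u(11, -7) + T)² = ((-3*(-7) + 3*11) + 168)² = ((21 + 33) + 168)² = (54 + 168)² = 222² = 49284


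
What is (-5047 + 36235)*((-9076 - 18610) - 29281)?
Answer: -1776686796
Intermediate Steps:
(-5047 + 36235)*((-9076 - 18610) - 29281) = 31188*(-27686 - 29281) = 31188*(-56967) = -1776686796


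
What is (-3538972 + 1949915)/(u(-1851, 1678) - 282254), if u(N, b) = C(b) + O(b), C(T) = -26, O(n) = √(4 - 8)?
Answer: 112139752490/19920499601 + 1589057*I/39840999202 ≈ 5.6294 + 3.9885e-5*I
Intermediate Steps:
O(n) = 2*I (O(n) = √(-4) = 2*I)
u(N, b) = -26 + 2*I
(-3538972 + 1949915)/(u(-1851, 1678) - 282254) = (-3538972 + 1949915)/((-26 + 2*I) - 282254) = -1589057*(-282280 - 2*I)/79681998404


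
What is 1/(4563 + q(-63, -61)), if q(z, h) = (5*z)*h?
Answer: 1/23778 ≈ 4.2056e-5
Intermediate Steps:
q(z, h) = 5*h*z
1/(4563 + q(-63, -61)) = 1/(4563 + 5*(-61)*(-63)) = 1/(4563 + 19215) = 1/23778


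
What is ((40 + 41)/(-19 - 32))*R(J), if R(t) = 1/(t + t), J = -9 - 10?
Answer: 27/646 ≈ 0.041796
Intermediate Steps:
J = -19
R(t) = 1/(2*t)
((40 + 41)/(-19 - 32))*R(J) = ((40 + 41)/(-19 - 32))*((1/2)/(-19)) = (81/(-51))*((1/2)*(-1/19)) = (81*(-1/51))*(-1/38) = -27/17*(-1/38) = 27/646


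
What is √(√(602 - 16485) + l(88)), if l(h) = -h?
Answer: √(-88 + I*√15883) ≈ 5.732 + 10.993*I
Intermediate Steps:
√(√(602 - 16485) + l(88)) = √(√(602 - 16485) - 1*88) = √(√(-15883) - 88) = √(I*√15883 - 88) = √(-88 + I*√15883)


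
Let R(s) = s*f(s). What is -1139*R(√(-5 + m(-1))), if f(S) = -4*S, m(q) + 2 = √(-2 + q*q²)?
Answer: -31892 + 4556*I*√3 ≈ -31892.0 + 7891.2*I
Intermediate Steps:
m(q) = -2 + √(-2 + q³) (m(q) = -2 + √(-2 + q*q²) = -2 + √(-2 + q³))
R(s) = -4*s² (R(s) = s*(-4*s) = -4*s²)
-1139*R(√(-5 + m(-1))) = -(-4556)*(√(-5 + (-2 + √(-2 + (-1)³))))² = -(-4556)*(√(-5 + (-2 + √(-2 - 1))))² = -(-4556)*(√(-5 + (-2 + √(-3))))² = -(-4556)*(√(-5 + (-2 + I*√3)))² = -(-4556)*(√(-7 + I*√3))² = -(-4556)*(-7 + I*√3) = -1139*(28 - 4*I*√3) = -31892 + 4556*I*√3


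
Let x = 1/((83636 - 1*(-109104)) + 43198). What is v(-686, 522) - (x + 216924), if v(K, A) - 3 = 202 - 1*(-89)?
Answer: -51111248941/235938 ≈ -2.1663e+5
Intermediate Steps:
v(K, A) = 294 (v(K, A) = 3 + (202 - 1*(-89)) = 3 + (202 + 89) = 3 + 291 = 294)
x = 1/235938 (x = 1/((83636 + 109104) + 43198) = 1/(192740 + 43198) = 1/235938 ≈ 4.2384e-6)
v(-686, 522) - (x + 216924) = 294 - (1/235938 + 216924) = 294 - 1*51180614713/235938 = 294 - 51180614713/235938 = -51111248941/235938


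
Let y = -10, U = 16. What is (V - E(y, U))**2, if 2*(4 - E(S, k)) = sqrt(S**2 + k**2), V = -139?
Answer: (143 - sqrt(89))**2 ≈ 17840.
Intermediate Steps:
E(S, k) = 4 - sqrt(S**2 + k**2)/2
(V - E(y, U))**2 = (-139 - (4 - sqrt((-10)**2 + 16**2)/2))**2 = (-139 - (4 - sqrt(100 + 256)/2))**2 = (-139 - (4 - sqrt(89)))**2 = (-139 + (-4 + sqrt(89)))**2 = (-143 + sqrt(89))**2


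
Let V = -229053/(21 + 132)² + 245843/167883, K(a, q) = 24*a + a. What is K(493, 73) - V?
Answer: 5385513133643/436663683 ≈ 12333.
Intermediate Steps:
K(a, q) = 25*a
V = -3633240668/436663683 (V = -229053/(153²) + 245843*(1/167883) = -229053/23409 + 245843/167883 = -229053*1/23409 + 245843/167883 = -76351/7803 + 245843/167883 = -3633240668/436663683 ≈ -8.3204)
K(493, 73) - V = 25*493 - 1*(-3633240668/436663683) = 12325 + 3633240668/436663683 = 5385513133643/436663683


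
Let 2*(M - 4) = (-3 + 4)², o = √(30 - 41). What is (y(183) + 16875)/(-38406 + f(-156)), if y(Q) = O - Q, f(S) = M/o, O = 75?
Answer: -3148216632/7211212985 + 33534*I*√11/7211212985 ≈ -0.43657 + 1.5423e-5*I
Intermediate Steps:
o = I*√11 (o = √(-11) = I*√11 ≈ 3.3166*I)
M = 9/2 (M = 4 + (-3 + 4)²/2 = 4 + (½)*1² = 4 + (½)*1 = 4 + ½ = 9/2 ≈ 4.5000)
f(S) = -9*I*√11/22 (f(S) = 9/(2*((I*√11))) = 9*(-I*√11/11)/2 = -9*I*√11/22)
y(Q) = 75 - Q
(y(183) + 16875)/(-38406 + f(-156)) = ((75 - 1*183) + 16875)/(-38406 - 9*I*√11/22) = ((75 - 183) + 16875)/(-38406 - 9*I*√11/22) = (-108 + 16875)/(-38406 - 9*I*√11/22) = 16767/(-38406 - 9*I*√11/22)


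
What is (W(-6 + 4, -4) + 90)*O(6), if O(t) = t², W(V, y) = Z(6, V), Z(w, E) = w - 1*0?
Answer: 3456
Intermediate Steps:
Z(w, E) = w (Z(w, E) = w + 0 = w)
W(V, y) = 6
(W(-6 + 4, -4) + 90)*O(6) = (6 + 90)*6² = 96*36 = 3456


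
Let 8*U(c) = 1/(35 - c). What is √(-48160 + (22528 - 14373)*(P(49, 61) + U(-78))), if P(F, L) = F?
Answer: √71801419270/452 ≈ 592.83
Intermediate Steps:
U(c) = 1/(8*(35 - c))
√(-48160 + (22528 - 14373)*(P(49, 61) + U(-78))) = √(-48160 + (22528 - 14373)*(49 - 1/(-280 + 8*(-78)))) = √(-48160 + 8155*(49 - 1/(-280 - 624))) = √(-48160 + 8155*(49 - 1/(-904))) = √(-48160 + 8155*(49 - 1*(-1/904))) = √(-48160 + 8155*(49 + 1/904)) = √(-48160 + 8155*(44297/904)) = √(-48160 + 361242035/904) = √(317705395/904) = √71801419270/452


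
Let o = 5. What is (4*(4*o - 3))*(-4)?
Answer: -272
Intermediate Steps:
(4*(4*o - 3))*(-4) = (4*(4*5 - 3))*(-4) = (4*(20 - 3))*(-4) = (4*17)*(-4) = 68*(-4) = -272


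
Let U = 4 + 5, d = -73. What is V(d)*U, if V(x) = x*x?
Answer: 47961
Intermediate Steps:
V(x) = x**2
U = 9
V(d)*U = (-73)**2*9 = 5329*9 = 47961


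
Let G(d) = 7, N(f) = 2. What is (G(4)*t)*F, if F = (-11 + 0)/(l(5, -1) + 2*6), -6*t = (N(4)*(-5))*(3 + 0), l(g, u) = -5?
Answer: -55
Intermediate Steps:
t = 5 (t = -2*(-5)*(3 + 0)/6 = -(-5)*3/3 = -⅙*(-30) = 5)
F = -11/7 (F = (-11 + 0)/(-5 + 2*6) = -11/(-5 + 12) = -11/7 ≈ -1.5714)
(G(4)*t)*F = (7*5)*(-11/7) = 35*(-11/7) = -55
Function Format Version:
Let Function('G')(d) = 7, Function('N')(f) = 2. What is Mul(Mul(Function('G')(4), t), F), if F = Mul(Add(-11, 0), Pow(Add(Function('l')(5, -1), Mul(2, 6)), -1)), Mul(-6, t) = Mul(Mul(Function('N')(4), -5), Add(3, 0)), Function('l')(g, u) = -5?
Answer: -55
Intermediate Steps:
t = 5 (t = Mul(Rational(-1, 6), Mul(Mul(2, -5), Add(3, 0))) = Mul(Rational(-1, 6), Mul(-10, 3)) = Mul(Rational(-1, 6), -30) = 5)
F = Rational(-11, 7) (F = Mul(Add(-11, 0), Pow(Add(-5, Mul(2, 6)), -1)) = Mul(-11, Pow(Add(-5, 12), -1)) = Mul(-11, Pow(7, -1)) = Mul(-11, Rational(1, 7)) = Rational(-11, 7) ≈ -1.5714)
Mul(Mul(Function('G')(4), t), F) = Mul(Mul(7, 5), Rational(-11, 7)) = Mul(35, Rational(-11, 7)) = -55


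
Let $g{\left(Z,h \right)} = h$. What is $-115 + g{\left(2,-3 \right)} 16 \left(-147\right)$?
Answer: $6941$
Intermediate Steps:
$-115 + g{\left(2,-3 \right)} 16 \left(-147\right) = -115 + \left(-3\right) 16 \left(-147\right) = -115 - -7056 = -115 + 7056 = 6941$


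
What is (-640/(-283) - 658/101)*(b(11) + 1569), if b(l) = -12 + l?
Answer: -190628032/28583 ≈ -6669.3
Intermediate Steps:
(-640/(-283) - 658/101)*(b(11) + 1569) = (-640/(-283) - 658/101)*((-12 + 11) + 1569) = (-640*(-1/283) - 658*1/101)*(-1 + 1569) = (640/283 - 658/101)*1568 = -121574/28583*1568 = -190628032/28583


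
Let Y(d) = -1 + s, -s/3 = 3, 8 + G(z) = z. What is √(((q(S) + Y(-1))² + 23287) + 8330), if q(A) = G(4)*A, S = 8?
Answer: 3*√3709 ≈ 182.70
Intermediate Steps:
G(z) = -8 + z
s = -9 (s = -3*3 = -9)
q(A) = -4*A (q(A) = (-8 + 4)*A = -4*A)
Y(d) = -10 (Y(d) = -1 - 9 = -10)
√(((q(S) + Y(-1))² + 23287) + 8330) = √(((-4*8 - 10)² + 23287) + 8330) = √(((-32 - 10)² + 23287) + 8330) = √(((-42)² + 23287) + 8330) = √((1764 + 23287) + 8330) = √(25051 + 8330) = √33381 = 3*√3709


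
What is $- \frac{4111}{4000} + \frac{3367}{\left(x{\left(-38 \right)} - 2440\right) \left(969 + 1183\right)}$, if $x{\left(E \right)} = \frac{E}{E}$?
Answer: $- \frac{2698873601}{2624364000} \approx -1.0284$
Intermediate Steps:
$x{\left(E \right)} = 1$
$- \frac{4111}{4000} + \frac{3367}{\left(x{\left(-38 \right)} - 2440\right) \left(969 + 1183\right)} = - \frac{4111}{4000} + \frac{3367}{\left(1 - 2440\right) \left(969 + 1183\right)} = \left(-4111\right) \frac{1}{4000} + \frac{3367}{\left(-2439\right) 2152} = - \frac{4111}{4000} + \frac{3367}{-5248728} = - \frac{4111}{4000} + 3367 \left(- \frac{1}{5248728}\right) = - \frac{4111}{4000} - \frac{3367}{5248728} = - \frac{2698873601}{2624364000}$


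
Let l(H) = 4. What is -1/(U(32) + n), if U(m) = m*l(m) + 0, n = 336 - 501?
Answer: 1/37 ≈ 0.027027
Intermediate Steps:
n = -165
U(m) = 4*m (U(m) = m*4 + 0 = 4*m + 0 = 4*m)
-1/(U(32) + n) = -1/(4*32 - 165) = -1/(128 - 165) = -1/(-37) = -1*(-1/37) = 1/37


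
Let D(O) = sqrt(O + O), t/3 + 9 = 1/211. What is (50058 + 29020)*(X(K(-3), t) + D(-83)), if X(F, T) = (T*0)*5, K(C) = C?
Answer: 79078*I*sqrt(166) ≈ 1.0188e+6*I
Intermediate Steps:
t = -5694/211 (t = -27 + 3/211 = -5694/211 ≈ -26.986)
D(O) = sqrt(2)*sqrt(O) (D(O) = sqrt(2*O) = sqrt(2)*sqrt(O))
X(F, T) = 0 (X(F, T) = 0*5 = 0)
(50058 + 29020)*(X(K(-3), t) + D(-83)) = (50058 + 29020)*(0 + sqrt(2)*sqrt(-83)) = 79078*(0 + sqrt(2)*(I*sqrt(83))) = 79078*(0 + I*sqrt(166)) = 79078*(I*sqrt(166)) = 79078*I*sqrt(166)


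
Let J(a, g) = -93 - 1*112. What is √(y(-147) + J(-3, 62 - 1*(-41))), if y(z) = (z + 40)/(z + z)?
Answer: I*√360978/42 ≈ 14.305*I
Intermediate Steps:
J(a, g) = -205 (J(a, g) = -93 - 112 = -205)
y(z) = (40 + z)/(2*z) (y(z) = (40 + z)/((2*z)) = (40 + z)*(1/(2*z)) = (40 + z)/(2*z))
√(y(-147) + J(-3, 62 - 1*(-41))) = √((½)*(40 - 147)/(-147) - 205) = √((½)*(-1/147)*(-107) - 205) = √(107/294 - 205) = √(-60163/294) = I*√360978/42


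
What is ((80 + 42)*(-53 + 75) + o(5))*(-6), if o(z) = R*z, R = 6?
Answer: -16284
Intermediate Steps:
o(z) = 6*z
((80 + 42)*(-53 + 75) + o(5))*(-6) = ((80 + 42)*(-53 + 75) + 6*5)*(-6) = (122*22 + 30)*(-6) = (2684 + 30)*(-6) = 2714*(-6) = -16284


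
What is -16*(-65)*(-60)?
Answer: -62400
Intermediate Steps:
-16*(-65)*(-60) = 1040*(-60) = -62400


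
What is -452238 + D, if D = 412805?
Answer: -39433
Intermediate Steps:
-452238 + D = -452238 + 412805 = -39433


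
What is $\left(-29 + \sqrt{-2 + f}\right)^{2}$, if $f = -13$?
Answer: $\left(29 - i \sqrt{15}\right)^{2} \approx 826.0 - 224.63 i$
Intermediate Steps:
$\left(-29 + \sqrt{-2 + f}\right)^{2} = \left(-29 + \sqrt{-2 - 13}\right)^{2} = \left(-29 + \sqrt{-15}\right)^{2} = \left(-29 + i \sqrt{15}\right)^{2}$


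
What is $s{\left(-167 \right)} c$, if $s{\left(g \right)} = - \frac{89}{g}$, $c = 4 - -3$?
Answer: $\frac{623}{167} \approx 3.7305$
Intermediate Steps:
$c = 7$ ($c = 4 + 3 = 7$)
$s{\left(-167 \right)} c = - \frac{89}{-167} \cdot 7 = \left(-89\right) \left(- \frac{1}{167}\right) 7 = \frac{89}{167} \cdot 7 = \frac{623}{167}$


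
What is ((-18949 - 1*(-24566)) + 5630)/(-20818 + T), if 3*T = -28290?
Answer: -11247/30248 ≈ -0.37183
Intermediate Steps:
T = -9430 (T = (⅓)*(-28290) = -9430)
((-18949 - 1*(-24566)) + 5630)/(-20818 + T) = ((-18949 - 1*(-24566)) + 5630)/(-20818 - 9430) = ((-18949 + 24566) + 5630)/(-30248) = (5617 + 5630)*(-1/30248) = 11247*(-1/30248) = -11247/30248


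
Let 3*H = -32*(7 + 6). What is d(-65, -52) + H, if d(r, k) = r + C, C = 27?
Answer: -530/3 ≈ -176.67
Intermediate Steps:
d(r, k) = 27 + r (d(r, k) = r + 27 = 27 + r)
H = -416/3 (H = (-32*(7 + 6))/3 = (-32*13)/3 = (⅓)*(-416) = -416/3 ≈ -138.67)
d(-65, -52) + H = (27 - 65) - 416/3 = -38 - 416/3 = -530/3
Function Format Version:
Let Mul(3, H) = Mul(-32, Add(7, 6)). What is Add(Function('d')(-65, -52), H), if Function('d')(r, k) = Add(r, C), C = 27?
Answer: Rational(-530, 3) ≈ -176.67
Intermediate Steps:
Function('d')(r, k) = Add(27, r) (Function('d')(r, k) = Add(r, 27) = Add(27, r))
H = Rational(-416, 3) (H = Mul(Rational(1, 3), Mul(-32, Add(7, 6))) = Mul(Rational(1, 3), Mul(-32, 13)) = Mul(Rational(1, 3), -416) = Rational(-416, 3) ≈ -138.67)
Add(Function('d')(-65, -52), H) = Add(Add(27, -65), Rational(-416, 3)) = Add(-38, Rational(-416, 3)) = Rational(-530, 3)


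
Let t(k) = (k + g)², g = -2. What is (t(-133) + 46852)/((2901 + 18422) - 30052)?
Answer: -65077/8729 ≈ -7.4553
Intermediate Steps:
t(k) = (-2 + k)² (t(k) = (k - 2)² = (-2 + k)²)
(t(-133) + 46852)/((2901 + 18422) - 30052) = ((-2 - 133)² + 46852)/((2901 + 18422) - 30052) = ((-135)² + 46852)/(21323 - 30052) = (18225 + 46852)/(-8729) = 65077*(-1/8729) = -65077/8729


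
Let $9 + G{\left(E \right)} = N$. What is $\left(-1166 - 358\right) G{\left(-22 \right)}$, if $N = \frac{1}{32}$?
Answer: $\frac{109347}{8} \approx 13668.0$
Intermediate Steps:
$N = \frac{1}{32} \approx 0.03125$
$G{\left(E \right)} = - \frac{287}{32}$ ($G{\left(E \right)} = -9 + \frac{1}{32} = - \frac{287}{32}$)
$\left(-1166 - 358\right) G{\left(-22 \right)} = \left(-1166 - 358\right) \left(- \frac{287}{32}\right) = \left(-1524\right) \left(- \frac{287}{32}\right) = \frac{109347}{8}$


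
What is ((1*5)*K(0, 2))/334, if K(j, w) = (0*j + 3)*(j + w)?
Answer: 15/167 ≈ 0.089820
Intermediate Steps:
K(j, w) = 3*j + 3*w (K(j, w) = (0 + 3)*(j + w) = 3*(j + w) = 3*j + 3*w)
((1*5)*K(0, 2))/334 = ((1*5)*(3*0 + 3*2))/334 = (5*(0 + 6))*(1/334) = (5*6)*(1/334) = 30*(1/334) = 15/167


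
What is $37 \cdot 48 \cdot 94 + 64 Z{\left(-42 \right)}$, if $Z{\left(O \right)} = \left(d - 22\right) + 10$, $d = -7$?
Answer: $165728$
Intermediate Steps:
$Z{\left(O \right)} = -19$ ($Z{\left(O \right)} = \left(-7 - 22\right) + 10 = -29 + 10 = -19$)
$37 \cdot 48 \cdot 94 + 64 Z{\left(-42 \right)} = 37 \cdot 48 \cdot 94 + 64 \left(-19\right) = 1776 \cdot 94 - 1216 = 166944 - 1216 = 165728$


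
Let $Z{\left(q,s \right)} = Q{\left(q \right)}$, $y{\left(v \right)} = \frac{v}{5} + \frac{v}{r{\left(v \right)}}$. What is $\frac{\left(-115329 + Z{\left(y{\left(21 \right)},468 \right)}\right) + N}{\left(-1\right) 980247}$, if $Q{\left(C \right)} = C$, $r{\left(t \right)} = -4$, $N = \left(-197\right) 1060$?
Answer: $\frac{6483001}{19604940} \approx 0.33068$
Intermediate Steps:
$N = -208820$
$y{\left(v \right)} = - \frac{v}{20}$ ($y{\left(v \right)} = \frac{v}{5} + \frac{v}{-4} = v \frac{1}{5} + v \left(- \frac{1}{4}\right) = \frac{v}{5} - \frac{v}{4} = - \frac{v}{20}$)
$Z{\left(q,s \right)} = q$
$\frac{\left(-115329 + Z{\left(y{\left(21 \right)},468 \right)}\right) + N}{\left(-1\right) 980247} = \frac{\left(-115329 - \frac{21}{20}\right) - 208820}{\left(-1\right) 980247} = \frac{\left(-115329 - \frac{21}{20}\right) - 208820}{-980247} = \left(- \frac{2306601}{20} - 208820\right) \left(- \frac{1}{980247}\right) = \left(- \frac{6483001}{20}\right) \left(- \frac{1}{980247}\right) = \frac{6483001}{19604940}$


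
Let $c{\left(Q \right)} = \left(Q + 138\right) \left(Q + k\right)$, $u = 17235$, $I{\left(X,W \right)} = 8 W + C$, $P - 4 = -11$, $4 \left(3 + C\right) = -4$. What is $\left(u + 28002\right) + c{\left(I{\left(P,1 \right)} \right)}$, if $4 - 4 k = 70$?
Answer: $43462$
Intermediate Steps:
$C = -4$ ($C = -3 + \frac{1}{4} \left(-4\right) = -3 - 1 = -4$)
$P = -7$ ($P = 4 - 11 = -7$)
$k = - \frac{33}{2}$ ($k = 1 - \frac{35}{2} = - \frac{33}{2} \approx -16.5$)
$I{\left(X,W \right)} = -4 + 8 W$ ($I{\left(X,W \right)} = 8 W - 4 = -4 + 8 W$)
$c{\left(Q \right)} = \left(138 + Q\right) \left(- \frac{33}{2} + Q\right)$ ($c{\left(Q \right)} = \left(Q + 138\right) \left(Q - \frac{33}{2}\right) = \left(138 + Q\right) \left(- \frac{33}{2} + Q\right)$)
$\left(u + 28002\right) + c{\left(I{\left(P,1 \right)} \right)} = \left(17235 + 28002\right) + \left(-2277 + \left(-4 + 8 \cdot 1\right)^{2} + \frac{243 \left(-4 + 8 \cdot 1\right)}{2}\right) = 45237 + \left(-2277 + \left(-4 + 8\right)^{2} + \frac{243 \left(-4 + 8\right)}{2}\right) = 45237 + \left(-2277 + 4^{2} + \frac{243}{2} \cdot 4\right) = 45237 + \left(-2277 + 16 + 486\right) = 45237 - 1775 = 43462$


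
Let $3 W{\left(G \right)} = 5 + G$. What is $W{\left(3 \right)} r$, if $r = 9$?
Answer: $24$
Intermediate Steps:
$W{\left(G \right)} = \frac{5}{3} + \frac{G}{3}$ ($W{\left(G \right)} = \frac{5 + G}{3} = \frac{5}{3} + \frac{G}{3}$)
$W{\left(3 \right)} r = \left(\frac{5}{3} + \frac{1}{3} \cdot 3\right) 9 = \left(\frac{5}{3} + 1\right) 9 = \frac{8}{3} \cdot 9 = 24$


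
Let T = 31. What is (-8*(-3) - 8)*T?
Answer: 496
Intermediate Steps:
(-8*(-3) - 8)*T = (-8*(-3) - 8)*31 = (24 - 8)*31 = 16*31 = 496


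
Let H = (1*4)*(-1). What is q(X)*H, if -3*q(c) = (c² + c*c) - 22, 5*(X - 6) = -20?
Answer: -56/3 ≈ -18.667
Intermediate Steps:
H = -4 (H = 4*(-1) = -4)
X = 2 (X = 6 + (⅕)*(-20) = 6 - 4 = 2)
q(c) = 22/3 - 2*c²/3 (q(c) = -((c² + c*c) - 22)/3 = -((c² + c²) - 22)/3 = -(2*c² - 22)/3 = -(-22 + 2*c²)/3 = 22/3 - 2*c²/3)
q(X)*H = (22/3 - ⅔*2²)*(-4) = (22/3 - ⅔*4)*(-4) = (22/3 - 8/3)*(-4) = (14/3)*(-4) = -56/3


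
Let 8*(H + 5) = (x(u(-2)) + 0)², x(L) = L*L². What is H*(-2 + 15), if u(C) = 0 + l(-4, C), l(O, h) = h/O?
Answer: -33267/512 ≈ -64.975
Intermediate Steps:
u(C) = -C/4 (u(C) = 0 + C/(-4) = 0 + C*(-¼) = 0 - C/4 = -C/4)
x(L) = L³
H = -2559/512 (H = -5 + ((-¼*(-2))³ + 0)²/8 = -5 + ((½)³ + 0)²/8 = -5 + (⅛ + 0)²/8 = -5 + (⅛)²/8 = -5 + (⅛)*(1/64) = -5 + 1/512 = -2559/512 ≈ -4.9980)
H*(-2 + 15) = -2559*(-2 + 15)/512 = -2559/512*13 = -33267/512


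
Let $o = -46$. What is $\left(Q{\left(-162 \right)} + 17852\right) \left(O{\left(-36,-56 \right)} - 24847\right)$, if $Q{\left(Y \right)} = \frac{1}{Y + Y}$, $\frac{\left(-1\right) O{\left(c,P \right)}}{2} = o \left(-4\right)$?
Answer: $- \frac{48614915035}{108} \approx -4.5014 \cdot 10^{8}$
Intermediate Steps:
$O{\left(c,P \right)} = -368$ ($O{\left(c,P \right)} = - 2 \left(\left(-46\right) \left(-4\right)\right) = \left(-2\right) 184 = -368$)
$Q{\left(Y \right)} = \frac{1}{2 Y}$
$\left(Q{\left(-162 \right)} + 17852\right) \left(O{\left(-36,-56 \right)} - 24847\right) = \left(\frac{1}{2 \left(-162\right)} + 17852\right) \left(-368 - 24847\right) = \left(\frac{1}{2} \left(- \frac{1}{162}\right) + 17852\right) \left(-25215\right) = \left(- \frac{1}{324} + 17852\right) \left(-25215\right) = \frac{5784047}{324} \left(-25215\right) = - \frac{48614915035}{108}$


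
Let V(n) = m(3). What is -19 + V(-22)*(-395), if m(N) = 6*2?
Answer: -4759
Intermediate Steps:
m(N) = 12
V(n) = 12
-19 + V(-22)*(-395) = -19 + 12*(-395) = -19 - 4740 = -4759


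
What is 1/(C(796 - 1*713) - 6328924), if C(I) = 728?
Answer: -1/6328196 ≈ -1.5802e-7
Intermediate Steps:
1/(C(796 - 1*713) - 6328924) = 1/(728 - 6328924) = 1/(-6328196) = -1/6328196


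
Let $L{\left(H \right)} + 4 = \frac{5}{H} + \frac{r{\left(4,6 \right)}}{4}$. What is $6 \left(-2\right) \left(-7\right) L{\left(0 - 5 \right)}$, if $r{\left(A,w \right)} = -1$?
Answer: $-441$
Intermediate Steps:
$L{\left(H \right)} = - \frac{17}{4} + \frac{5}{H}$ ($L{\left(H \right)} = -4 + \left(\frac{5}{H} - \frac{1}{4}\right) = -4 - \left(\frac{1}{4} - \frac{5}{H}\right) = - \frac{17}{4} + \frac{5}{H}$)
$6 \left(-2\right) \left(-7\right) L{\left(0 - 5 \right)} = 6 \left(-2\right) \left(-7\right) \left(- \frac{17}{4} + \frac{5}{0 - 5}\right) = \left(-12\right) \left(-7\right) \left(- \frac{17}{4} + \frac{5}{-5}\right) = 84 \left(- \frac{17}{4} + 5 \left(- \frac{1}{5}\right)\right) = 84 \left(- \frac{17}{4} - 1\right) = 84 \left(- \frac{21}{4}\right) = -441$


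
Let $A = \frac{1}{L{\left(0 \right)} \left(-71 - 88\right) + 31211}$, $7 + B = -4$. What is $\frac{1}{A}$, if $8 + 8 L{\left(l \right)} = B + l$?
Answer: $\frac{252709}{8} \approx 31589.0$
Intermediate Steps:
$B = -11$ ($B = -7 - 4 = -11$)
$L{\left(l \right)} = - \frac{19}{8} + \frac{l}{8}$ ($L{\left(l \right)} = -1 + \frac{-11 + l}{8} = -1 + \left(- \frac{11}{8} + \frac{l}{8}\right) = - \frac{19}{8} + \frac{l}{8}$)
$A = \frac{8}{252709}$ ($A = \frac{1}{\left(- \frac{19}{8} + \frac{1}{8} \cdot 0\right) \left(-71 - 88\right) + 31211} = \frac{1}{\left(- \frac{19}{8} + 0\right) \left(-159\right) + 31211} = \frac{1}{\left(- \frac{19}{8}\right) \left(-159\right) + 31211} = \frac{1}{\frac{3021}{8} + 31211} = \frac{1}{\frac{252709}{8}} = \frac{8}{252709} \approx 3.1657 \cdot 10^{-5}$)
$\frac{1}{A} = \frac{1}{\frac{8}{252709}} = \frac{252709}{8}$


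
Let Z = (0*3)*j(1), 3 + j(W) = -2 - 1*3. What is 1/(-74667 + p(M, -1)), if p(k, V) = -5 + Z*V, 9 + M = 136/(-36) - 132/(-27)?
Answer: -1/74672 ≈ -1.3392e-5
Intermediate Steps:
j(W) = -8 (j(W) = -3 + (-2 - 1*3) = -3 + (-2 - 3) = -3 - 5 = -8)
M = -71/9 (M = -9 + (136/(-36) - 132/(-27)) = -9 + (136*(-1/36) - 132*(-1/27)) = -9 + (-34/9 + 44/9) = -9 + 10/9 = -71/9 ≈ -7.8889)
Z = 0 (Z = (0*3)*(-8) = 0*(-8) = 0)
p(k, V) = -5 (p(k, V) = -5 + 0*V = -5 + 0 = -5)
1/(-74667 + p(M, -1)) = 1/(-74667 - 5) = 1/(-74672) = -1/74672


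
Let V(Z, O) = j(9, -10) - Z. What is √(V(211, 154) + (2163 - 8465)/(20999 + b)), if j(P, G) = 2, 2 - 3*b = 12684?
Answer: I*√530055493415/50315 ≈ 14.47*I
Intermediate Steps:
b = -12682/3 (b = ⅔ - ⅓*12684 = ⅔ - 4228 = -12682/3 ≈ -4227.3)
V(Z, O) = 2 - Z
√(V(211, 154) + (2163 - 8465)/(20999 + b)) = √((2 - 1*211) + (2163 - 8465)/(20999 - 12682/3)) = √((2 - 211) - 6302/50315/3) = √(-209 - 6302*3/50315) = √(-209 - 18906/50315) = √(-10534741/50315) = I*√530055493415/50315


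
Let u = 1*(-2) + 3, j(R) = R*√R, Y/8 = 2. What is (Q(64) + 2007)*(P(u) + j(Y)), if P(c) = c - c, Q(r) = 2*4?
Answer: 128960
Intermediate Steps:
Y = 16 (Y = 8*2 = 16)
j(R) = R^(3/2)
Q(r) = 8
u = 1 (u = -2 + 3 = 1)
P(c) = 0
(Q(64) + 2007)*(P(u) + j(Y)) = (8 + 2007)*(0 + 16^(3/2)) = 2015*(0 + 64) = 2015*64 = 128960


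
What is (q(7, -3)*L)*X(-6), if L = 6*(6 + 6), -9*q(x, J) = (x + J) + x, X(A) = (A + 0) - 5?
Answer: 968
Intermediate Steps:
X(A) = -5 + A (X(A) = A - 5 = -5 + A)
q(x, J) = -2*x/9 - J/9 (q(x, J) = -((x + J) + x)/9 = -((J + x) + x)/9 = -(J + 2*x)/9 = -2*x/9 - J/9)
L = 72 (L = 6*12 = 72)
(q(7, -3)*L)*X(-6) = ((-2/9*7 - ⅑*(-3))*72)*(-5 - 6) = ((-14/9 + ⅓)*72)*(-11) = -11/9*72*(-11) = -88*(-11) = 968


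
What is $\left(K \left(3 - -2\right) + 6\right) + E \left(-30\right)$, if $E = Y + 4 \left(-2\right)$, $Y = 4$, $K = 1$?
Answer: $131$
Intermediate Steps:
$E = -4$ ($E = 4 + 4 \left(-2\right) = 4 - 8 = -4$)
$\left(K \left(3 - -2\right) + 6\right) + E \left(-30\right) = \left(1 \left(3 - -2\right) + 6\right) - -120 = \left(1 \left(3 + 2\right) + 6\right) + 120 = \left(1 \cdot 5 + 6\right) + 120 = \left(5 + 6\right) + 120 = 11 + 120 = 131$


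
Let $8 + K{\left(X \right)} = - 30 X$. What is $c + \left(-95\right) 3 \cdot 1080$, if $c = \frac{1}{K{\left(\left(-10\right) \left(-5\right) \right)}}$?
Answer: $- \frac{464162401}{1508} \approx -3.078 \cdot 10^{5}$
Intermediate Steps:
$K{\left(X \right)} = -8 - 30 X$
$c = - \frac{1}{1508}$ ($c = \frac{1}{-8 - 30 \left(\left(-10\right) \left(-5\right)\right)} = \frac{1}{-8 - 1500} = \frac{1}{-1508} = - \frac{1}{1508} \approx -0.00066313$)
$c + \left(-95\right) 3 \cdot 1080 = - \frac{1}{1508} + \left(-95\right) 3 \cdot 1080 = - \frac{1}{1508} - 307800 = - \frac{464162401}{1508}$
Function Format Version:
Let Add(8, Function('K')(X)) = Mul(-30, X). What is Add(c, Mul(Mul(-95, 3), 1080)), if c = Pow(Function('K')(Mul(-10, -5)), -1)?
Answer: Rational(-464162401, 1508) ≈ -3.0780e+5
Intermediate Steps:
Function('K')(X) = Add(-8, Mul(-30, X))
c = Rational(-1, 1508) (c = Pow(Add(-8, Mul(-30, Mul(-10, -5))), -1) = Pow(Add(-8, Mul(-30, 50)), -1) = Pow(Add(-8, -1500), -1) = Pow(-1508, -1) = Rational(-1, 1508) ≈ -0.00066313)
Add(c, Mul(Mul(-95, 3), 1080)) = Add(Rational(-1, 1508), Mul(Mul(-95, 3), 1080)) = Add(Rational(-1, 1508), Mul(-285, 1080)) = Add(Rational(-1, 1508), -307800) = Rational(-464162401, 1508)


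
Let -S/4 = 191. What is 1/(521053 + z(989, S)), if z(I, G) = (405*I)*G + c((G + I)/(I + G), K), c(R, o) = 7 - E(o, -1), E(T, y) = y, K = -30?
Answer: -1/305495319 ≈ -3.2734e-9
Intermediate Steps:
S = -764 (S = -4*191 = -764)
c(R, o) = 8 (c(R, o) = 7 - 1*(-1) = 7 + 1 = 8)
z(I, G) = 8 + 405*G*I (z(I, G) = (405*I)*G + 8 = 405*G*I + 8 = 8 + 405*G*I)
1/(521053 + z(989, S)) = 1/(521053 + (8 + 405*(-764)*989)) = 1/(521053 + (8 - 306016380)) = 1/(521053 - 306016372) = 1/(-305495319) = -1/305495319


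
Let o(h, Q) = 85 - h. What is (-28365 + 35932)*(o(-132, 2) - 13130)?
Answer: -97712671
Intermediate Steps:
(-28365 + 35932)*(o(-132, 2) - 13130) = (-28365 + 35932)*((85 - 1*(-132)) - 13130) = 7567*((85 + 132) - 13130) = 7567*(217 - 13130) = 7567*(-12913) = -97712671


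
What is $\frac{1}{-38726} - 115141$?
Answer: $- \frac{4458950367}{38726} \approx -1.1514 \cdot 10^{5}$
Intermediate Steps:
$\frac{1}{-38726} - 115141 = - \frac{1}{38726} - 115141 = - \frac{4458950367}{38726}$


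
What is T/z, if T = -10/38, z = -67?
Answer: 5/1273 ≈ 0.0039277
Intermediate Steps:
T = -5/19 (T = -10*1/38 = -5/19 ≈ -0.26316)
T/z = -5/19/(-67) = -1/67*(-5/19) = 5/1273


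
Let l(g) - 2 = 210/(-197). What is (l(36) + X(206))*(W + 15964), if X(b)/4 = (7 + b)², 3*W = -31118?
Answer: 599686535944/591 ≈ 1.0147e+9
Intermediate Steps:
W = -31118/3 (W = (⅓)*(-31118) = -31118/3 ≈ -10373.)
l(g) = 184/197 (l(g) = 2 + 210/(-197) = 2 + 210*(-1/197) = 2 - 210/197 = 184/197)
X(b) = 4*(7 + b)²
(l(36) + X(206))*(W + 15964) = (184/197 + 4*(7 + 206)²)*(-31118/3 + 15964) = (184/197 + 4*213²)*(16774/3) = (184/197 + 4*45369)*(16774/3) = (184/197 + 181476)*(16774/3) = (35750956/197)*(16774/3) = 599686535944/591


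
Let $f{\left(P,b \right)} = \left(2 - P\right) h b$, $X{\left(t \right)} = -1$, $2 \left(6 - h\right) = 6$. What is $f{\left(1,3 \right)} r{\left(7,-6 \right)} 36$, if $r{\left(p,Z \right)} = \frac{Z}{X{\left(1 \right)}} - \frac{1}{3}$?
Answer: $1836$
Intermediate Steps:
$h = 3$ ($h = 6 - 3 = 3$)
$f{\left(P,b \right)} = b \left(6 - 3 P\right)$ ($f{\left(P,b \right)} = \left(2 - P\right) 3 b = \left(6 - 3 P\right) b = b \left(6 - 3 P\right)$)
$r{\left(p,Z \right)} = - \frac{1}{3} - Z$ ($r{\left(p,Z \right)} = \frac{Z}{-1} - \frac{1}{3} = Z \left(-1\right) - \frac{1}{3} = - Z - \frac{1}{3} = - \frac{1}{3} - Z$)
$f{\left(1,3 \right)} r{\left(7,-6 \right)} 36 = 3 \cdot 3 \left(2 - 1\right) \left(- \frac{1}{3} - -6\right) 36 = 3 \cdot 3 \left(2 - 1\right) \left(- \frac{1}{3} + 6\right) 36 = 3 \cdot 3 \cdot 1 \cdot \frac{17}{3} \cdot 36 = 9 \cdot \frac{17}{3} \cdot 36 = 51 \cdot 36 = 1836$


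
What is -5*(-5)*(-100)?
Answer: -2500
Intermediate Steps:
-5*(-5)*(-100) = 25*(-100) = -2500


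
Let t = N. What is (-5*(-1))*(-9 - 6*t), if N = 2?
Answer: -105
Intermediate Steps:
t = 2
(-5*(-1))*(-9 - 6*t) = (-5*(-1))*(-9 - 6*2) = 5*(-9 - 12) = 5*(-21) = -105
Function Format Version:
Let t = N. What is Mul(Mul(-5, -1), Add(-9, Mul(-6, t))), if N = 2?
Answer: -105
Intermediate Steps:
t = 2
Mul(Mul(-5, -1), Add(-9, Mul(-6, t))) = Mul(Mul(-5, -1), Add(-9, Mul(-6, 2))) = Mul(5, Add(-9, -12)) = Mul(5, -21) = -105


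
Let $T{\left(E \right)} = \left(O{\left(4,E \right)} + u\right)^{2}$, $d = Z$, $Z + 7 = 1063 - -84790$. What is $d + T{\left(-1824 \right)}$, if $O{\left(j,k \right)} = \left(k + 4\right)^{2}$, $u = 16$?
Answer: $10972099842902$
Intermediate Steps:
$O{\left(j,k \right)} = \left(4 + k\right)^{2}$
$Z = 85846$ ($Z = -7 + \left(1063 - -84790\right) = -7 + \left(1063 + 84790\right) = -7 + 85853 = 85846$)
$d = 85846$
$T{\left(E \right)} = \left(16 + \left(4 + E\right)^{2}\right)^{2}$ ($T{\left(E \right)} = \left(\left(4 + E\right)^{2} + 16\right)^{2} = \left(16 + \left(4 + E\right)^{2}\right)^{2}$)
$d + T{\left(-1824 \right)} = 85846 + \left(16 + \left(4 - 1824\right)^{2}\right)^{2} = 85846 + \left(16 + \left(-1820\right)^{2}\right)^{2} = 85846 + \left(16 + 3312400\right)^{2} = 85846 + 3312416^{2} = 85846 + 10972099757056 = 10972099842902$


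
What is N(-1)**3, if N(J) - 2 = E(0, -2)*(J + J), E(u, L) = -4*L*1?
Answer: -2744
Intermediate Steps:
E(u, L) = -4*L
N(J) = 2 + 16*J (N(J) = 2 + (-4*(-2))*(J + J) = 2 + 8*(2*J) = 2 + 16*J)
N(-1)**3 = (2 + 16*(-1))**3 = (2 - 16)**3 = (-14)**3 = -2744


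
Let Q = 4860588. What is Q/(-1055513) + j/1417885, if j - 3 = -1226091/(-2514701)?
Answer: -1019452557144224874/221381857855507265 ≈ -4.6049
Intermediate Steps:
j = 8770194/2514701 (j = 3 - 1226091/(-2514701) = 3 - 1226091*(-1/2514701) = 3 + 1226091/2514701 = 8770194/2514701 ≈ 3.4876)
Q/(-1055513) + j/1417885 = 4860588/(-1055513) + (8770194/2514701)/1417885 = 4860588*(-1/1055513) + (8770194/2514701)*(1/1417885) = -4860588/1055513 + 8770194/3565556827385 = -1019452557144224874/221381857855507265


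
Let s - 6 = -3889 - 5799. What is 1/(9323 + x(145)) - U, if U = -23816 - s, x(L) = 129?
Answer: 133594569/9452 ≈ 14134.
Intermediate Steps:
s = -9682 (s = 6 + (-3889 - 5799) = 6 - 9688 = -9682)
U = -14134 (U = -23816 - 1*(-9682) = -23816 + 9682 = -14134)
1/(9323 + x(145)) - U = 1/(9323 + 129) - 1*(-14134) = 1/9452 + 14134 = 133594569/9452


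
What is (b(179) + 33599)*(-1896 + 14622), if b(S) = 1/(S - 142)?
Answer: 15820505064/37 ≈ 4.2758e+8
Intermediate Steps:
b(S) = 1/(-142 + S)
(b(179) + 33599)*(-1896 + 14622) = (1/(-142 + 179) + 33599)*(-1896 + 14622) = (1/37 + 33599)*12726 = (1243164/37)*12726 = 15820505064/37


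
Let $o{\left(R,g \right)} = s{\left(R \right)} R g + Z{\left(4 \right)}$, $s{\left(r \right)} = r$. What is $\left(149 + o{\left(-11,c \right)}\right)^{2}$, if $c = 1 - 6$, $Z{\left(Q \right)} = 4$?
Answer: $204304$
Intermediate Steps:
$c = -5$ ($c = 1 - 6 = -5$)
$o{\left(R,g \right)} = 4 + g R^{2}$ ($o{\left(R,g \right)} = R R g + 4 = R^{2} g + 4 = g R^{2} + 4 = 4 + g R^{2}$)
$\left(149 + o{\left(-11,c \right)}\right)^{2} = \left(149 + \left(4 - 5 \left(-11\right)^{2}\right)\right)^{2} = \left(149 + \left(4 - 605\right)\right)^{2} = \left(149 - 601\right)^{2} = \left(-452\right)^{2} = 204304$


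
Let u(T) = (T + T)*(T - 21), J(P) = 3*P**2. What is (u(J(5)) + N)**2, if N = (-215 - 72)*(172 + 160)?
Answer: 7601049856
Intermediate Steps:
u(T) = 2*T*(-21 + T) (u(T) = (2*T)*(-21 + T) = 2*T*(-21 + T))
N = -95284 (N = -287*332 = -95284)
(u(J(5)) + N)**2 = (2*(3*5**2)*(-21 + 3*5**2) - 95284)**2 = (2*(3*25)*(-21 + 3*25) - 95284)**2 = (2*75*(-21 + 75) - 95284)**2 = (2*75*54 - 95284)**2 = (8100 - 95284)**2 = (-87184)**2 = 7601049856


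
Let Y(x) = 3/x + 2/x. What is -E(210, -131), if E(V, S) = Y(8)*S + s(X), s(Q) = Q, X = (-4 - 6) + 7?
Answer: 679/8 ≈ 84.875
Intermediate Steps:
Y(x) = 5/x
X = -3 (X = -10 + 7 = -3)
E(V, S) = -3 + 5*S/8 (E(V, S) = (5/8)*S - 3 = (5*(⅛))*S - 3 = 5*S/8 - 3 = -3 + 5*S/8)
-E(210, -131) = -(-3 + (5/8)*(-131)) = -(-3 - 655/8) = -1*(-679/8) = 679/8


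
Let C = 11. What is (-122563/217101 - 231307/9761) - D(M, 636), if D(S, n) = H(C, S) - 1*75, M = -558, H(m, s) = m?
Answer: 84210544654/2119122861 ≈ 39.738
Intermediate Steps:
D(S, n) = -64 (D(S, n) = 11 - 1*75 = 11 - 75 = -64)
(-122563/217101 - 231307/9761) - D(M, 636) = (-122563/217101 - 231307/9761) - 1*(-64) = (-122563*1/217101 - 231307*1/9761) + 64 = (-122563/217101 - 231307/9761) + 64 = -51413318450/2119122861 + 64 = 84210544654/2119122861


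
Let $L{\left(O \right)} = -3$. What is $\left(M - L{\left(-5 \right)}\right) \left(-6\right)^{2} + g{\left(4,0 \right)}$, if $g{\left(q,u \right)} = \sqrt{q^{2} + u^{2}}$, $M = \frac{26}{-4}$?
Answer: $-122$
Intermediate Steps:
$M = - \frac{13}{2}$ ($M = 26 \left(- \frac{1}{4}\right) = - \frac{13}{2} \approx -6.5$)
$\left(M - L{\left(-5 \right)}\right) \left(-6\right)^{2} + g{\left(4,0 \right)} = \left(- \frac{13}{2} - -3\right) \left(-6\right)^{2} + \sqrt{4^{2} + 0^{2}} = \left(- \frac{13}{2} + 3\right) 36 + \sqrt{16 + 0} = \left(- \frac{7}{2}\right) 36 + \sqrt{16} = -126 + 4 = -122$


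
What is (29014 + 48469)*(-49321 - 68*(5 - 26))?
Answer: -3710893319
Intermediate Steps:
(29014 + 48469)*(-49321 - 68*(5 - 26)) = 77483*(-49321 - 68*(-21)) = 77483*(-49321 + 1428) = 77483*(-47893) = -3710893319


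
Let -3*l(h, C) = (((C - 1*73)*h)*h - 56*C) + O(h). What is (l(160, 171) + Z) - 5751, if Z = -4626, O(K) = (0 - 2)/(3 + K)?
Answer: -137482621/163 ≈ -8.4345e+5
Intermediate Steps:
O(K) = -2/(3 + K)
l(h, C) = 2/(3*(3 + h)) + 56*C/3 - h²*(-73 + C)/3 (l(h, C) = -((((C - 1*73)*h)*h - 56*C) - 2/(3 + h))/3 = -((((C - 73)*h)*h - 56*C) - 2/(3 + h))/3 = -((((-73 + C)*h)*h - 56*C) - 2/(3 + h))/3 = -(((h*(-73 + C))*h - 56*C) - 2/(3 + h))/3 = -((h²*(-73 + C) - 56*C) - 2/(3 + h))/3 = -((-56*C + h²*(-73 + C)) - 2/(3 + h))/3 = -(-56*C - 2/(3 + h) + h²*(-73 + C))/3 = 2/(3*(3 + h)) + 56*C/3 - h²*(-73 + C)/3)
(l(160, 171) + Z) - 5751 = ((2 + (3 + 160)*(56*171 + 73*160² - 1*171*160²))/(3*(3 + 160)) - 4626) - 5751 = ((⅓)*(2 + 163*(9576 + 73*25600 - 1*171*25600))/163 - 4626) - 5751 = ((⅓)*(1/163)*(2 + 163*(9576 + 1868800 - 4377600)) - 4626) - 5751 = ((⅓)*(1/163)*(2 + 163*(-2499224)) - 4626) - 5751 = ((⅓)*(1/163)*(2 - 407373512) - 4626) - 5751 = ((⅓)*(1/163)*(-407373510) - 4626) - 5751 = (-135791170/163 - 4626) - 5751 = -136545208/163 - 5751 = -137482621/163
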